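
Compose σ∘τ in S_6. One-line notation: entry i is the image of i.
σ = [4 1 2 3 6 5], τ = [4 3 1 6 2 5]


σ∘τ: apply τ first, then σ
1 →τ 4 →σ 3
2 →τ 3 →σ 2
3 →τ 1 →σ 4
4 →τ 6 →σ 5
5 →τ 2 →σ 1
6 →τ 5 →σ 6

σ∘τ = [3 2 4 5 1 6]


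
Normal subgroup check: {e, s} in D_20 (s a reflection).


H = {e, s} in D_20 (s a reflection)
r·s·r⁻¹ = sr⁻² ≠ s for n ≥ 3, so {e, s} is not closed under conjugation

No, not a normal subgroup


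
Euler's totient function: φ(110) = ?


Factor n: 110 = 2 × 5 × 11
φ(n) = n · ∏(1 - 1/p) over distinct primes p | n
φ(110) = 110 · (1 - 1/2) · (1 - 1/5) · (1 - 1/11) = 40

φ(110) = 40


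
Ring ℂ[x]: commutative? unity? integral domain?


Polynomial ring over ℂ (an integral domain) is a commutative integral domain with unity 1
Commutative: Yes
Integral domain: Yes
Has unity: Yes

ℂ[x]: Commutative=Yes, Unity=Yes


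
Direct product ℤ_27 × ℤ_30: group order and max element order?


|ℤ_27 × ℤ_30| = 27 × 30 = 810
Max element order = lcm(27,30) = 270
Cyclic? No (gcd=3)

|ℤ_27×ℤ_30| = 810, max element order = 270


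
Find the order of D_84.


|D_n| = 2n (n rotations and n reflections)
|D_84| = 2×84 = 168

|D_84| = 168


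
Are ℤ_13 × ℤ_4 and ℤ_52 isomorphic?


Comparing ℤ_13 × ℤ_4 and ℤ_52:
gcd(13,4) = 1, so ℤ_13 × ℤ_4 ≅ ℤ_52 (CRT)

Yes, ℤ_13 × ℤ_4 ≅ ℤ_52


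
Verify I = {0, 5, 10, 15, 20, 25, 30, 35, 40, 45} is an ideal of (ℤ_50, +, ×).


Check ideal conditions for I = {0, 5, 10, 15, 20, 25, 30, 35, 40, 45} in ℤ_50:
(1) I is an additive subgroup? Yes
(2) For r ∈ ℤ_50 and a ∈ I: r·a ∈ I? Yes

Yes, I is an ideal of ℤ_50


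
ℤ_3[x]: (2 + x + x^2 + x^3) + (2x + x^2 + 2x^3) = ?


Add coefficients mod 3:
x^0: 2 + 0 = 2 (mod 3)
x^1: 1 + 2 = 0 (mod 3)
x^2: 1 + 1 = 2 (mod 3)
x^3: 1 + 2 = 0 (mod 3)
Result: 2 + 2x^2

f + g = 2 + 2x^2


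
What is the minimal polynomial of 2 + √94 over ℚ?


Let α = 2 + √94. Then α - 2 = √94, so (α - 2)² = 94, giving α² - 4α - 90 = 0. Degree 2 and α ∉ ℚ, so this is the minimal polynomial.

Minimal polynomial: x² - 4x - 90


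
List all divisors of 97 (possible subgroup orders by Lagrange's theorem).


Lagrange's theorem: |H| divides |G|
|G| = 97
Divisors of 97: 1, 97

Possible subgroup orders: {1, 97}


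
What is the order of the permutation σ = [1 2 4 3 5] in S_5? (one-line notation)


Cycle decomposition: (3 4)
Cycle lengths: 2
Order = lcm(2) = 2

ord(σ) = 2


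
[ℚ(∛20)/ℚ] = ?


∛20 has minimal polynomial x³ - 20 (irreducible over ℚ since 20 is not a perfect cube)

[ℚ(∛20)/ℚ] = 3


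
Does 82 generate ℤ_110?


g generates ℤ_n iff gcd(g, n) = 1
gcd(82, 110) = 2
Since gcd = 2 ≠ 1, ⟨82⟩ has order 55 < 110, so 82 is not a generator.

No, 82 does not generate ℤ_110


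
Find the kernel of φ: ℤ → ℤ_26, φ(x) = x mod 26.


Kernel = preimage of identity
ker(φ) = {x ∈ ℤ : x ≡ 0 (mod 26)} = 26ℤ = {0, ±26, ±52, ...}

ker(φ) = 26ℤ


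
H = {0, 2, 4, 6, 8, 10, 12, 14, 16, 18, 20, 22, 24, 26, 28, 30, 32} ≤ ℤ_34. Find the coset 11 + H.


11 + H = {11 + h (mod 34) : h ∈ H}
11+0=11, 11+2=13, 11+4=15, 11+6=17, 11+8=19, 11+10=21, 11+12=23, 11+14=25, 11+16=27, 11+18=29, 11+20=31, 11+22=33, 11+24=1, 11+26=3, 11+28=5, 11+30=7, 11+32=9
11 + H = {1, 3, 5, 7, 9, 11, 13, 15, 17, 19, 21, 23, 25, 27, 29, 31, 33} = 1 + H

11 + H = {1, 3, 5, 7, 9, 11, 13, 15, 17, 19, 21, 23, 25, 27, 29, 31, 33}


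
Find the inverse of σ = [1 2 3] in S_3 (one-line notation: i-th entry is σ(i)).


To find σ⁻¹, swap domain and range:
σ(1) = 1 → σ⁻¹(1) = 1
σ(2) = 2 → σ⁻¹(2) = 2
σ(3) = 3 → σ⁻¹(3) = 3

σ⁻¹ = [1 2 3]


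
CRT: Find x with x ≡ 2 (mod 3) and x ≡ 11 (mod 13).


m₁ = 3, m₂ = 13, gcd = 1, so CRT applies. M = m₁·m₂ = 39
Let M₁ = M/m₁ = 13, M₂ = M/m₂ = 3
Find y₁ ≡ M₁⁻¹ (mod m₁): 13⁻¹ ≡ 1 (mod 3)
Find y₂ ≡ M₂⁻¹ (mod m₂): 3⁻¹ ≡ 9 (mod 13)
x = a₁·M₁·y₁ + a₂·M₂·y₂ = 2·13·1 + 11·3·9 = 323
Reduce mod 39: x ≡ 11
Check: 11 mod 3 = 2 ✓, 11 mod 13 = 11 ✓

x ≡ 11 (mod 39)


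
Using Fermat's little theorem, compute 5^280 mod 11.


Fermat's little theorem: if p is prime and gcd(a,p)=1, then a^(p-1) ≡ 1 (mod p)
p = 11 is prime, gcd(5,11) = 1
Reduce exponent: 280 mod 10 = 0
So 5^280 ≡ 5^0 (mod 11)
5^0 = 1

5^280 ≡ 1 (mod 11)


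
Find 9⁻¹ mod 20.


Use the extended Euclidean algorithm to write 1 = 9·s + 20·t; then s mod 20 is the inverse.
Euclidean algorithm:
  9 = 0·20 + 9
  20 = 2·9 + 2
  9 = 4·2 + 1
  2 = 2·1 + 0
gcd(9,20) = 1
Back-substitution gives: 9·(9) + 20·(-4) = 1
So 9⁻¹ ≡ 9 ≡ 9 (mod 20)
Check: 9 × 9 = 81 ≡ 1 (mod 20) ✓

9⁻¹ ≡ 9 (mod 20)


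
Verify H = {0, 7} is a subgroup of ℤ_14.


Subgroup test for H = {0, 7} in (ℤ_14, +):
(1) 0 ∈ H? Yes
(2) Closure: for all a,b ∈ H, (a+b) mod 14 ∈ H? Yes
(3) Inverses: for all a ∈ H, -a mod 14 ∈ H? Yes

Yes, H is a subgroup of ℤ_14


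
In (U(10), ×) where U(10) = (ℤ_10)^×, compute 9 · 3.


Operation: multiplication mod 10
9 · 3 = (a × b) mod 10 with a = 9, b = 3

9 · 3 = 7


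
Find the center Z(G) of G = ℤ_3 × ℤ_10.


Z(G) = {g ∈ G | gx = xg for all x ∈ G}
Direct product of abelian groups is abelian, so Z(G) = G

Z(ℤ_3 × ℤ_10) = ℤ_3 × ℤ_10


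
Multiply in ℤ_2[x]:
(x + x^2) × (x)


Expand and collect like terms; reduce coefficients mod 2:
x^0: 0·0 = 0 ≡ 0 (mod 2)
x^1: 0·1 + 1·0 = 0 ≡ 0 (mod 2)
x^2: 1·1 + 1·0 = 1 ≡ 1 (mod 2)
x^3: 1·1 = 1 ≡ 1 (mod 2)
Result: x^2 + x^3

f · g = x^2 + x^3


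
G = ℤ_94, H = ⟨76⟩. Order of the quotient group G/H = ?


|⟨76⟩| = n / gcd(76, 94) = 94 / 2 = 47
H is normal (ℤ_94 is abelian).
|G/H| = |G| / |H| = 94 / 47 = 2

|G/H| = 2


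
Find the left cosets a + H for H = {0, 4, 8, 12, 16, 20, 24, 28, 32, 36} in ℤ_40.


H = {0, 4, 8, 12, 16, 20, 24, 28, 32, 36}, |H| = 10
Number of cosets = |G|/|H| = 40/10 = 4
0 + H = {0, 4, 8, 12, 16, 20, 24, 28, 32, 36}
1 + H = {1, 5, 9, 13, 17, 21, 25, 29, 33, 37}
2 + H = {2, 6, 10, 14, 18, 22, 26, 30, 34, 38}
3 + H = {3, 7, 11, 15, 19, 23, 27, 31, 35, 39}

Cosets: 0+H={0,4,8,12,16,20,24,28,32,36}; 1+H={1,5,9,13,17,21,25,29,33,37}; 2+H={2,6,10,14,18,22,26,30,34,38}; 3+H={3,7,11,15,19,23,27,31,35,39}


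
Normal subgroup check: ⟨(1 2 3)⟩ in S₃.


H = ⟨(1 2 3)⟩ in S₃
⟨(1 2 3)⟩ has order 3 and index 2 in S₃; index-2 subgroups are normal

Yes, normal subgroup


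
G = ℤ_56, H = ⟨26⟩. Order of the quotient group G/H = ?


|⟨26⟩| = n / gcd(26, 56) = 56 / 2 = 28
H is normal (ℤ_56 is abelian).
|G/H| = |G| / |H| = 56 / 28 = 2

|G/H| = 2


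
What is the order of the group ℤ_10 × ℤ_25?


|A × B| = |A| · |B|
|ℤ_10 × ℤ_25| = 10 × 25 = 250

|ℤ_10 × ℤ_25| = 250


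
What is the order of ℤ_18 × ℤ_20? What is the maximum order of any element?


|ℤ_18 × ℤ_20| = 18 × 20 = 360
Max element order = lcm(18,20) = 180
Cyclic? No (gcd=2)

|ℤ_18×ℤ_20| = 360, max element order = 180


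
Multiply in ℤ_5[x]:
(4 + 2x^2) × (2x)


Expand and collect like terms; reduce coefficients mod 5:
x^0: 4·0 = 0 ≡ 0 (mod 5)
x^1: 4·2 + 0·0 = 8 ≡ 3 (mod 5)
x^2: 0·2 + 2·0 = 0 ≡ 0 (mod 5)
x^3: 2·2 = 4 ≡ 4 (mod 5)
Result: 3x + 4x^3

f · g = 3x + 4x^3


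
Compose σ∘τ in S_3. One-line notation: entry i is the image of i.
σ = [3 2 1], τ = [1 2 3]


σ∘τ: apply τ first, then σ
1 →τ 1 →σ 3
2 →τ 2 →σ 2
3 →τ 3 →σ 1

σ∘τ = [3 2 1]


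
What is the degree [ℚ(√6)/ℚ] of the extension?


√6 has minimal polynomial x² - 6 (irreducible over ℚ since 6 is squarefree)

[ℚ(√6)/ℚ] = 2


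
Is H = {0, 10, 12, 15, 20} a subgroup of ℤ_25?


Subgroup test for H = {0, 10, 12, 15, 20} in (ℤ_25, +):
(1) 0 ∈ H? Yes
(2) Closure: for all a,b ∈ H, (a+b) mod 25 ∈ H? No  [counterexample: 10 + 12 = 22 ∉ H]
(3) Inverses: for all a ∈ H, -a mod 25 ∈ H? No

No, H is not a subgroup of ℤ_25


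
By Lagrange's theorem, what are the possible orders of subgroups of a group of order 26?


Lagrange's theorem: |H| divides |G|
|G| = 26
Divisors of 26: 1, 2, 13, 26

Possible subgroup orders: {1, 2, 13, 26}


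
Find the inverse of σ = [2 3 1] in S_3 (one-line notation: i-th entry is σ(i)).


To find σ⁻¹, swap domain and range:
σ(1) = 2 → σ⁻¹(2) = 1
σ(2) = 3 → σ⁻¹(3) = 2
σ(3) = 1 → σ⁻¹(1) = 3

σ⁻¹ = [3 1 2]


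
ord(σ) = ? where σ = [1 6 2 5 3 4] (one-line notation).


Cycle decomposition: (2 6 4 5 3)
Cycle lengths: 5
Order = lcm(5) = 5

ord(σ) = 5


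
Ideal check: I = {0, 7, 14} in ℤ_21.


Check ideal conditions for I = {0, 7, 14} in ℤ_21:
(1) I is an additive subgroup? Yes
(2) For r ∈ ℤ_21 and a ∈ I: r·a ∈ I? Yes

Yes, I is an ideal of ℤ_21


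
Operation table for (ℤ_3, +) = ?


Elements: {0, 1, 2}
Operation: addition mod 3
Entry (a, b) = (a + b) mod 3

Cayley table:
  | 0 | 1 | 2
0 | 0 | 1 | 2
1 | 1 | 2 | 0
2 | 2 | 0 | 1


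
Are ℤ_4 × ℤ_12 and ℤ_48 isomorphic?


Comparing ℤ_4 × ℤ_12 and ℤ_48:
gcd(4,12) = 4 ≠ 1. Max element order in ℤ_4×ℤ_12 is lcm(4,12) = 12 < 48, so it has no element of order 48

No, ℤ_4 × ℤ_12 ≇ ℤ_48


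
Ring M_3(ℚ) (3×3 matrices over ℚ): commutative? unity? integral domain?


Matrix multiplication is non-commutative for n ≥ 2; the identity matrix I is the unity; singular matrices give zero divisors, so not an integral domain
Commutative: No
Integral domain: No
Has unity: Yes

M_3(ℚ) (3×3 matrices over ℚ): Commutative=No, Unity=Yes


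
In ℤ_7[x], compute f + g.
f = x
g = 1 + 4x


Add coefficients mod 7:
x^0: 0 + 1 = 1 (mod 7)
x^1: 1 + 4 = 5 (mod 7)
Result: 1 + 5x

f + g = 1 + 5x


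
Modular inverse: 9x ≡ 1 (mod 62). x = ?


Use the extended Euclidean algorithm to write 1 = 9·s + 62·t; then s mod 62 is the inverse.
Euclidean algorithm:
  9 = 0·62 + 9
  62 = 6·9 + 8
  9 = 1·8 + 1
  8 = 8·1 + 0
gcd(9,62) = 1
Back-substitution gives: 9·(7) + 62·(-1) = 1
So 9⁻¹ ≡ 7 ≡ 7 (mod 62)
Check: 9 × 7 = 63 ≡ 1 (mod 62) ✓

9⁻¹ ≡ 7 (mod 62)


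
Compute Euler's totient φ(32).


Factor n: 32 = 2^5
φ(n) = n · ∏(1 - 1/p) over distinct primes p | n
φ(32) = 32 · (1 - 1/2) = 16

φ(32) = 16


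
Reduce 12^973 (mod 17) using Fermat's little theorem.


Fermat's little theorem: if p is prime and gcd(a,p)=1, then a^(p-1) ≡ 1 (mod p)
p = 17 is prime, gcd(12,17) = 1
Reduce exponent: 973 mod 16 = 13
So 12^973 ≡ 12^13 (mod 17)
12^13 mod 17 = 14

12^973 ≡ 14 (mod 17)


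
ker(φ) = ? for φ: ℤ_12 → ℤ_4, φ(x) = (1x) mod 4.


Kernel = preimage of identity
ker(φ) = {x ∈ ℤ_12 : 1x ≡ 0 (mod 4)}. Since 4 | 12, φ is well-defined. The kernel is the cyclic subgroup ⟨4⟩ of ℤ_12 (order 3), i.e. {0, 4, 8}

ker(φ) = {0, 4, 8}


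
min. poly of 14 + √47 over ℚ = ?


Let α = 14 + √47. Then α - 14 = √47, so (α - 14)² = 47, giving α² - 28α + 149 = 0. Degree 2 and α ∉ ℚ, so this is the minimal polynomial.

Minimal polynomial: x² - 28x + 149


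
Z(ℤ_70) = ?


Z(G) = {g ∈ G | gx = xg for all x ∈ G}
ℤ_70 is abelian, so Z(G) = G

Z(ℤ_70) = ℤ_70


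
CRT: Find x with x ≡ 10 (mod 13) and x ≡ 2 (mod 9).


m₁ = 13, m₂ = 9, gcd = 1, so CRT applies. M = m₁·m₂ = 117
Let M₁ = M/m₁ = 9, M₂ = M/m₂ = 13
Find y₁ ≡ M₁⁻¹ (mod m₁): 9⁻¹ ≡ 3 (mod 13)
Find y₂ ≡ M₂⁻¹ (mod m₂): 13⁻¹ ≡ 7 (mod 9)
x = a₁·M₁·y₁ + a₂·M₂·y₂ = 10·9·3 + 2·13·7 = 452
Reduce mod 117: x ≡ 101
Check: 101 mod 13 = 10 ✓, 101 mod 9 = 2 ✓

x ≡ 101 (mod 117)


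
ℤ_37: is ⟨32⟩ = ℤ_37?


g generates ℤ_n iff gcd(g, n) = 1
gcd(32, 37) = 1
Since gcd = 1, 32 is a generator.

Yes, 32 generates ℤ_37


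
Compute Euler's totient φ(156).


Factor n: 156 = 2^2 × 3 × 13
φ(n) = n · ∏(1 - 1/p) over distinct primes p | n
φ(156) = 156 · (1 - 1/2) · (1 - 1/3) · (1 - 1/13) = 48

φ(156) = 48


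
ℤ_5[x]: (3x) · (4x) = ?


Expand and collect like terms; reduce coefficients mod 5:
x^0: 0·0 = 0 ≡ 0 (mod 5)
x^1: 0·4 + 3·0 = 0 ≡ 0 (mod 5)
x^2: 3·4 = 12 ≡ 2 (mod 5)
Result: 2x^2

f · g = 2x^2


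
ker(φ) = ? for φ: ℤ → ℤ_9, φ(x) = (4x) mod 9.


Kernel = preimage of identity
ker(φ) = {x ∈ ℤ : 4x ≡ 0 (mod 9)}. gcd(4,9) = 1, so 4x ≡ 0 (mod 9) ⟺ x ≡ 0 (mod 9/1 = 9). Hence ker(φ) = 9ℤ

ker(φ) = 9ℤ


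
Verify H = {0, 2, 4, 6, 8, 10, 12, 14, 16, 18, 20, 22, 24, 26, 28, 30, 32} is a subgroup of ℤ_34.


Subgroup test for H = {0, 2, 4, 6, 8, 10, 12, 14, 16, 18, 20, 22, 24, 26, 28, 30, 32} in (ℤ_34, +):
(1) 0 ∈ H? Yes
(2) Closure: for all a,b ∈ H, (a+b) mod 34 ∈ H? Yes
(3) Inverses: for all a ∈ H, -a mod 34 ∈ H? Yes

Yes, H is a subgroup of ℤ_34


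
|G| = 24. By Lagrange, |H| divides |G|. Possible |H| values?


Lagrange's theorem: |H| divides |G|
|G| = 24
Divisors of 24: 1, 2, 3, 4, 6, 8, 12, 24

Possible subgroup orders: {1, 2, 3, 4, 6, 8, 12, 24}


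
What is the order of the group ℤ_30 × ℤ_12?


|A × B| = |A| · |B|
|ℤ_30 × ℤ_12| = 30 × 12 = 360

|ℤ_30 × ℤ_12| = 360


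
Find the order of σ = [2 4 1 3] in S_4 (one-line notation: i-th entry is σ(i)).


Cycle decomposition: (1 2 4 3)
Cycle lengths: 4
Order = lcm(4) = 4

ord(σ) = 4


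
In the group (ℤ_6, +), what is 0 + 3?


Operation: addition mod 6
0 + 3 = (a + b) mod 6 with a = 0, b = 3

0 + 3 = 3


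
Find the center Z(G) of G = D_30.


Z(G) = {g ∈ G | gx = xg for all x ∈ G}
For even n, Z(D_n) = {e, r^(n/2)}: the 180° rotation r^15 commutes with every reflection and rotation

Z(D_30) = {e, r^15}


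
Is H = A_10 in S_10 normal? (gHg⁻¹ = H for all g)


H = A_10 in S_10
A_10 has index 2 in S_10, and every subgroup of index 2 is normal

Yes, normal subgroup


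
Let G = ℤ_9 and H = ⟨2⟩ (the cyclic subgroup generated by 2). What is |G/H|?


|⟨2⟩| = n / gcd(2, 9) = 9 / 1 = 9
H is normal (ℤ_9 is abelian).
|G/H| = |G| / |H| = 9 / 9 = 1

|G/H| = 1


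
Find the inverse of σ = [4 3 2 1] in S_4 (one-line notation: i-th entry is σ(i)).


To find σ⁻¹, swap domain and range:
σ(1) = 4 → σ⁻¹(4) = 1
σ(2) = 3 → σ⁻¹(3) = 2
σ(3) = 2 → σ⁻¹(2) = 3
σ(4) = 1 → σ⁻¹(1) = 4

σ⁻¹ = [4 3 2 1]


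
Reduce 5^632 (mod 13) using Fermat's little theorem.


Fermat's little theorem: if p is prime and gcd(a,p)=1, then a^(p-1) ≡ 1 (mod p)
p = 13 is prime, gcd(5,13) = 1
Reduce exponent: 632 mod 12 = 8
So 5^632 ≡ 5^8 (mod 13)
5^8 mod 13 = 1

5^632 ≡ 1 (mod 13)


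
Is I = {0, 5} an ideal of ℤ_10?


Check ideal conditions for I = {0, 5} in ℤ_10:
(1) I is an additive subgroup? Yes
(2) For r ∈ ℤ_10 and a ∈ I: r·a ∈ I? Yes

Yes, I is an ideal of ℤ_10


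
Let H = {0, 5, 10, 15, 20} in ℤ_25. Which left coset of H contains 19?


19 + H = {19 + h (mod 25) : h ∈ H}
19+0=19, 19+5=24, 19+10=4, 19+15=9, 19+20=14
19 + H = {4, 9, 14, 19, 24} = 4 + H

19 + H = {4, 9, 14, 19, 24}


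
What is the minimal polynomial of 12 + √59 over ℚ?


Let α = 12 + √59. Then α - 12 = √59, so (α - 12)² = 59, giving α² - 24α + 85 = 0. Degree 2 and α ∉ ℚ, so this is the minimal polynomial.

Minimal polynomial: x² - 24x + 85


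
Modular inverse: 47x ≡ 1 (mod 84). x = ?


Use the extended Euclidean algorithm to write 1 = 47·s + 84·t; then s mod 84 is the inverse.
Euclidean algorithm:
  47 = 0·84 + 47
  84 = 1·47 + 37
  47 = 1·37 + 10
  37 = 3·10 + 7
  10 = 1·7 + 3
  7 = 2·3 + 1
  3 = 3·1 + 0
gcd(47,84) = 1
Back-substitution gives: 47·(-25) + 84·(14) = 1
So 47⁻¹ ≡ -25 ≡ 59 (mod 84)
Check: 47 × 59 = 2773 ≡ 1 (mod 84) ✓

47⁻¹ ≡ 59 (mod 84)


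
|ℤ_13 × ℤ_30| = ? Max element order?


|ℤ_13 × ℤ_30| = 13 × 30 = 390
Max element order = lcm(13,30) = 390
Cyclic? Yes (gcd=1)

|ℤ_13×ℤ_30| = 390, max element order = 390


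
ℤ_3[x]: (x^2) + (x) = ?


Add coefficients mod 3:
x^0: 0 + 0 = 0 (mod 3)
x^1: 0 + 1 = 1 (mod 3)
x^2: 1 + 0 = 1 (mod 3)
Result: x + x^2

f + g = x + x^2


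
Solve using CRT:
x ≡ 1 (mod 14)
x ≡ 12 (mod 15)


m₁ = 14, m₂ = 15, gcd = 1, so CRT applies. M = m₁·m₂ = 210
Let M₁ = M/m₁ = 15, M₂ = M/m₂ = 14
Find y₁ ≡ M₁⁻¹ (mod m₁): 15⁻¹ ≡ 1 (mod 14)
Find y₂ ≡ M₂⁻¹ (mod m₂): 14⁻¹ ≡ 14 (mod 15)
x = a₁·M₁·y₁ + a₂·M₂·y₂ = 1·15·1 + 12·14·14 = 2367
Reduce mod 210: x ≡ 57
Check: 57 mod 14 = 1 ✓, 57 mod 15 = 12 ✓

x ≡ 57 (mod 210)


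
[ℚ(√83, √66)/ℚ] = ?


[ℚ(√83,√66):ℚ] = [ℚ(√83,√66):ℚ(√83)]·[ℚ(√83):ℚ] = 2·2 = 4

[ℚ(√83, √66)/ℚ] = 4


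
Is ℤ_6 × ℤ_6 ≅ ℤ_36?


Comparing ℤ_6 × ℤ_6 and ℤ_36:
gcd(6,6) = 6 ≠ 1. Max element order in ℤ_6×ℤ_6 is lcm(6,6) = 6 < 36, so it has no element of order 36

No, ℤ_6 × ℤ_6 ≇ ℤ_36


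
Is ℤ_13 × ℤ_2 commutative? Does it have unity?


Direct product ring; commutative with unity (1,1); but (1,0)·(0,1) = (0,0) gives zero divisors, so not an integral domain
Commutative: Yes
Integral domain: No
Has unity: Yes

ℤ_13 × ℤ_2: Commutative=Yes, Unity=Yes


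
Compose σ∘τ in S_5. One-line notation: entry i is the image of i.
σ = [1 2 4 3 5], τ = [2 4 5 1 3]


σ∘τ: apply τ first, then σ
1 →τ 2 →σ 2
2 →τ 4 →σ 3
3 →τ 5 →σ 5
4 →τ 1 →σ 1
5 →τ 3 →σ 4

σ∘τ = [2 3 5 1 4]


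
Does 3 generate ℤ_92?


g generates ℤ_n iff gcd(g, n) = 1
gcd(3, 92) = 1
Since gcd = 1, 3 is a generator.

Yes, 3 generates ℤ_92


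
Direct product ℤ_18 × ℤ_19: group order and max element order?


|ℤ_18 × ℤ_19| = 18 × 19 = 342
Max element order = lcm(18,19) = 342
Cyclic? Yes (gcd=1)

|ℤ_18×ℤ_19| = 342, max element order = 342


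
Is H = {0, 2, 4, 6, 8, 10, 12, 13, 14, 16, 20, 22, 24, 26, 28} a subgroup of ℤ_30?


Subgroup test for H = {0, 2, 4, 6, 8, 10, 12, 13, 14, 16, 20, 22, 24, 26, 28} in (ℤ_30, +):
(1) 0 ∈ H? Yes
(2) Closure: for all a,b ∈ H, (a+b) mod 30 ∈ H? No  [counterexample: 2 + 13 = 15 ∉ H]
(3) Inverses: for all a ∈ H, -a mod 30 ∈ H? No

No, H is not a subgroup of ℤ_30


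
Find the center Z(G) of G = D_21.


Z(G) = {g ∈ G | gx = xg for all x ∈ G}
For odd n, Z(D_n) = {e}: no nontrivial rotation commutes with all reflections

Z(D_21) = {e}


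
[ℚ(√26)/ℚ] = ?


√26 has minimal polynomial x² - 26 (irreducible over ℚ since 26 is squarefree)

[ℚ(√26)/ℚ] = 2


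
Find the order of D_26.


|D_n| = 2n (n rotations and n reflections)
|D_26| = 2×26 = 52

|D_26| = 52


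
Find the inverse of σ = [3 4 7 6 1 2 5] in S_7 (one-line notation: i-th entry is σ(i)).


To find σ⁻¹, swap domain and range:
σ(1) = 3 → σ⁻¹(3) = 1
σ(2) = 4 → σ⁻¹(4) = 2
σ(3) = 7 → σ⁻¹(7) = 3
σ(4) = 6 → σ⁻¹(6) = 4
σ(5) = 1 → σ⁻¹(1) = 5
σ(6) = 2 → σ⁻¹(2) = 6
σ(7) = 5 → σ⁻¹(5) = 7

σ⁻¹ = [5 6 1 2 7 4 3]


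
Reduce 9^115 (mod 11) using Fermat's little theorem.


Fermat's little theorem: if p is prime and gcd(a,p)=1, then a^(p-1) ≡ 1 (mod p)
p = 11 is prime, gcd(9,11) = 1
Reduce exponent: 115 mod 10 = 5
So 9^115 ≡ 9^5 (mod 11)
9^5 mod 11 = 1

9^115 ≡ 1 (mod 11)


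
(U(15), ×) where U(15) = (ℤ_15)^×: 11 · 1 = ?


Operation: multiplication mod 15
11 · 1 = (a × b) mod 15 with a = 11, b = 1

11 · 1 = 11


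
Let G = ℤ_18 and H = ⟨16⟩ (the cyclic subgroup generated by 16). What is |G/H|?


|⟨16⟩| = n / gcd(16, 18) = 18 / 2 = 9
H is normal (ℤ_18 is abelian).
|G/H| = |G| / |H| = 18 / 9 = 2

|G/H| = 2


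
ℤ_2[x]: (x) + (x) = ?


Add coefficients mod 2:
x^0: 0 + 0 = 0 (mod 2)
x^1: 1 + 1 = 0 (mod 2)
Result: 0

f + g = 0


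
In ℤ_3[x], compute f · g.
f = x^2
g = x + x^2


Expand and collect like terms; reduce coefficients mod 3:
x^0: 0·0 = 0 ≡ 0 (mod 3)
x^1: 0·1 + 0·0 = 0 ≡ 0 (mod 3)
x^2: 0·1 + 0·1 + 1·0 = 0 ≡ 0 (mod 3)
x^3: 0·1 + 1·1 = 1 ≡ 1 (mod 3)
x^4: 1·1 = 1 ≡ 1 (mod 3)
Result: x^3 + x^4

f · g = x^3 + x^4


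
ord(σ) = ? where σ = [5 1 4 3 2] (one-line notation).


Cycle decomposition: (1 5 2) (3 4)
Cycle lengths: 3, 2
Order = lcm(3, 2) = 6

ord(σ) = 6


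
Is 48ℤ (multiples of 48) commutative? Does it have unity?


48ℤ is a commutative ring under +,× but has no multiplicative identity (1 ∉ 48ℤ); it has no zero divisors, but without unity it is not an integral domain
Commutative: Yes
Integral domain: No
Has unity: No

48ℤ (multiples of 48): Commutative=Yes, Unity=No


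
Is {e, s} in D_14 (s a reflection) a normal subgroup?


H = {e, s} in D_14 (s a reflection)
r·s·r⁻¹ = sr⁻² ≠ s for n ≥ 3, so {e, s} is not closed under conjugation

No, not a normal subgroup


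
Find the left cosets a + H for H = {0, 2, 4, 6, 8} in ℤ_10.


H = {0, 2, 4, 6, 8}, |H| = 5
Number of cosets = |G|/|H| = 10/5 = 2
0 + H = {0, 2, 4, 6, 8}
1 + H = {1, 3, 5, 7, 9}

Cosets: 0+H={0,2,4,6,8}; 1+H={1,3,5,7,9}


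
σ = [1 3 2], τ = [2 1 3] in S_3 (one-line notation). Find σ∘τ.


σ∘τ: apply τ first, then σ
1 →τ 2 →σ 3
2 →τ 1 →σ 1
3 →τ 3 →σ 2

σ∘τ = [3 1 2]


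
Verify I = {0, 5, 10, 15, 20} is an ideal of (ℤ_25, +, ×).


Check ideal conditions for I = {0, 5, 10, 15, 20} in ℤ_25:
(1) I is an additive subgroup? Yes
(2) For r ∈ ℤ_25 and a ∈ I: r·a ∈ I? Yes

Yes, I is an ideal of ℤ_25


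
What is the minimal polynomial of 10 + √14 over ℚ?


Let α = 10 + √14. Then α - 10 = √14, so (α - 10)² = 14, giving α² - 20α + 86 = 0. Degree 2 and α ∉ ℚ, so this is the minimal polynomial.

Minimal polynomial: x² - 20x + 86


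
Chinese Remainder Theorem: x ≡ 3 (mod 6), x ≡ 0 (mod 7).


m₁ = 6, m₂ = 7, gcd = 1, so CRT applies. M = m₁·m₂ = 42
Let M₁ = M/m₁ = 7, M₂ = M/m₂ = 6
Find y₁ ≡ M₁⁻¹ (mod m₁): 7⁻¹ ≡ 1 (mod 6)
Find y₂ ≡ M₂⁻¹ (mod m₂): 6⁻¹ ≡ 6 (mod 7)
x = a₁·M₁·y₁ + a₂·M₂·y₂ = 3·7·1 + 0·6·6 = 21
Reduce mod 42: x ≡ 21
Check: 21 mod 6 = 3 ✓, 21 mod 7 = 0 ✓

x ≡ 21 (mod 42)


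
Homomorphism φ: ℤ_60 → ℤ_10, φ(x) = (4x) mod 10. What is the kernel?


Kernel = preimage of identity
ker(φ) = {x ∈ ℤ_60 : 4x ≡ 0 (mod 10)}. Since 10 | 60, φ is well-defined. The kernel is the cyclic subgroup ⟨5⟩ of ℤ_60 (order 12), i.e. {0, 5, 10, 15, 20, 25, 30, 35, 40, 45, 50, 55}

ker(φ) = {0, 5, 10, 15, 20, 25, 30, 35, 40, 45, 50, 55}


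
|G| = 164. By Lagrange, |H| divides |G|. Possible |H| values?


Lagrange's theorem: |H| divides |G|
|G| = 164
Divisors of 164: 1, 2, 4, 41, 82, 164

Possible subgroup orders: {1, 2, 4, 41, 82, 164}


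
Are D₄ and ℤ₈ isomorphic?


Comparing D₄ and ℤ₈:
D₄ is non-abelian, ℤ₈ is abelian

No, D₄ ≇ ℤ₈


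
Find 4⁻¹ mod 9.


Use the extended Euclidean algorithm to write 1 = 4·s + 9·t; then s mod 9 is the inverse.
Euclidean algorithm:
  4 = 0·9 + 4
  9 = 2·4 + 1
  4 = 4·1 + 0
gcd(4,9) = 1
Back-substitution gives: 4·(-2) + 9·(1) = 1
So 4⁻¹ ≡ -2 ≡ 7 (mod 9)
Check: 4 × 7 = 28 ≡ 1 (mod 9) ✓

4⁻¹ ≡ 7 (mod 9)


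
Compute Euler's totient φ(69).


Factor n: 69 = 3 × 23
φ(n) = n · ∏(1 - 1/p) over distinct primes p | n
φ(69) = 69 · (1 - 1/3) · (1 - 1/23) = 44

φ(69) = 44


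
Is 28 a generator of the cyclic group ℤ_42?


g generates ℤ_n iff gcd(g, n) = 1
gcd(28, 42) = 14
Since gcd = 14 ≠ 1, ⟨28⟩ has order 3 < 42, so 28 is not a generator.

No, 28 does not generate ℤ_42


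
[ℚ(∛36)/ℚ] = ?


∛36 has minimal polynomial x³ - 36 (irreducible over ℚ since 36 is not a perfect cube)

[ℚ(∛36)/ℚ] = 3


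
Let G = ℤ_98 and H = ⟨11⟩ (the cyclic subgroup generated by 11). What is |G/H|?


|⟨11⟩| = n / gcd(11, 98) = 98 / 1 = 98
H is normal (ℤ_98 is abelian).
|G/H| = |G| / |H| = 98 / 98 = 1

|G/H| = 1


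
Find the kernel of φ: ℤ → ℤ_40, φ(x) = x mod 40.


Kernel = preimage of identity
ker(φ) = {x ∈ ℤ : x ≡ 0 (mod 40)} = 40ℤ = {0, ±40, ±80, ...}

ker(φ) = 40ℤ


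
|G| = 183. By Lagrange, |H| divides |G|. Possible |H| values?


Lagrange's theorem: |H| divides |G|
|G| = 183
Divisors of 183: 1, 3, 61, 183

Possible subgroup orders: {1, 3, 61, 183}


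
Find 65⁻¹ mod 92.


Use the extended Euclidean algorithm to write 1 = 65·s + 92·t; then s mod 92 is the inverse.
Euclidean algorithm:
  65 = 0·92 + 65
  92 = 1·65 + 27
  65 = 2·27 + 11
  27 = 2·11 + 5
  11 = 2·5 + 1
  5 = 5·1 + 0
gcd(65,92) = 1
Back-substitution gives: 65·(17) + 92·(-12) = 1
So 65⁻¹ ≡ 17 ≡ 17 (mod 92)
Check: 65 × 17 = 1105 ≡ 1 (mod 92) ✓

65⁻¹ ≡ 17 (mod 92)


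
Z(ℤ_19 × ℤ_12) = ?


Z(G) = {g ∈ G | gx = xg for all x ∈ G}
Direct product of abelian groups is abelian, so Z(G) = G

Z(ℤ_19 × ℤ_12) = ℤ_19 × ℤ_12


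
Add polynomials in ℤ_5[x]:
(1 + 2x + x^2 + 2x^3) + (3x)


Add coefficients mod 5:
x^0: 1 + 0 = 1 (mod 5)
x^1: 2 + 3 = 0 (mod 5)
x^2: 1 + 0 = 1 (mod 5)
x^3: 2 + 0 = 2 (mod 5)
Result: 1 + x^2 + 2x^3

f + g = 1 + x^2 + 2x^3


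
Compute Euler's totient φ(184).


Factor n: 184 = 2^3 × 23
φ(n) = n · ∏(1 - 1/p) over distinct primes p | n
φ(184) = 184 · (1 - 1/2) · (1 - 1/23) = 88

φ(184) = 88


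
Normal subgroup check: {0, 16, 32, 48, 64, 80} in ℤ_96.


H = {0, 16, 32, 48, 64, 80} in ℤ_96
ℤ_96 is abelian; every subgroup of an abelian group is normal

Yes, normal subgroup


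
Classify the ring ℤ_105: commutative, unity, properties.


ℤ_105 is a commutative ring with unity 1; 105 = 3×35 is composite, so 3·35 ≡ 0 gives zero divisors (not an integral domain)
Commutative: Yes
Integral domain: No
Has unity: Yes

ℤ_105: Commutative=Yes, Unity=Yes


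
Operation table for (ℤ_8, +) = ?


Elements: {0, 1, 2, 3, 4, 5, 6, 7}
Operation: addition mod 8
Entry (a, b) = (a + b) mod 8

Cayley table:
  | 0 | 1 | 2 | 3 | 4 | 5 | 6 | 7
0 | 0 | 1 | 2 | 3 | 4 | 5 | 6 | 7
1 | 1 | 2 | 3 | 4 | 5 | 6 | 7 | 0
2 | 2 | 3 | 4 | 5 | 6 | 7 | 0 | 1
3 | 3 | 4 | 5 | 6 | 7 | 0 | 1 | 2
4 | 4 | 5 | 6 | 7 | 0 | 1 | 2 | 3
5 | 5 | 6 | 7 | 0 | 1 | 2 | 3 | 4
6 | 6 | 7 | 0 | 1 | 2 | 3 | 4 | 5
7 | 7 | 0 | 1 | 2 | 3 | 4 | 5 | 6


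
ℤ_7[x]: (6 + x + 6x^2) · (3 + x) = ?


Expand and collect like terms; reduce coefficients mod 7:
x^0: 6·3 = 18 ≡ 4 (mod 7)
x^1: 6·1 + 1·3 = 9 ≡ 2 (mod 7)
x^2: 1·1 + 6·3 = 19 ≡ 5 (mod 7)
x^3: 6·1 = 6 ≡ 6 (mod 7)
Result: 4 + 2x + 5x^2 + 6x^3

f · g = 4 + 2x + 5x^2 + 6x^3


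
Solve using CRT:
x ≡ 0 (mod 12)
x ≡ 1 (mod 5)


m₁ = 12, m₂ = 5, gcd = 1, so CRT applies. M = m₁·m₂ = 60
Let M₁ = M/m₁ = 5, M₂ = M/m₂ = 12
Find y₁ ≡ M₁⁻¹ (mod m₁): 5⁻¹ ≡ 5 (mod 12)
Find y₂ ≡ M₂⁻¹ (mod m₂): 12⁻¹ ≡ 3 (mod 5)
x = a₁·M₁·y₁ + a₂·M₂·y₂ = 0·5·5 + 1·12·3 = 36
Reduce mod 60: x ≡ 36
Check: 36 mod 12 = 0 ✓, 36 mod 5 = 1 ✓

x ≡ 36 (mod 60)


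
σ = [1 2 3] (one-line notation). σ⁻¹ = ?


To find σ⁻¹, swap domain and range:
σ(1) = 1 → σ⁻¹(1) = 1
σ(2) = 2 → σ⁻¹(2) = 2
σ(3) = 3 → σ⁻¹(3) = 3

σ⁻¹ = [1 2 3]


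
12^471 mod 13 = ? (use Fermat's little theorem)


Fermat's little theorem: if p is prime and gcd(a,p)=1, then a^(p-1) ≡ 1 (mod p)
p = 13 is prime, gcd(12,13) = 1
Reduce exponent: 471 mod 12 = 3
So 12^471 ≡ 12^3 (mod 13)
12^3 mod 13 = 12

12^471 ≡ 12 (mod 13)


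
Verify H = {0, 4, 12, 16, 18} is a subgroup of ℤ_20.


Subgroup test for H = {0, 4, 12, 16, 18} in (ℤ_20, +):
(1) 0 ∈ H? Yes
(2) Closure: for all a,b ∈ H, (a+b) mod 20 ∈ H? No  [counterexample: 4 + 4 = 8 ∉ H]
(3) Inverses: for all a ∈ H, -a mod 20 ∈ H? No

No, H is not a subgroup of ℤ_20


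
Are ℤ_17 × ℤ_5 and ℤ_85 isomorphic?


Comparing ℤ_17 × ℤ_5 and ℤ_85:
gcd(17,5) = 1, so ℤ_17 × ℤ_5 ≅ ℤ_85 (CRT)

Yes, ℤ_17 × ℤ_5 ≅ ℤ_85


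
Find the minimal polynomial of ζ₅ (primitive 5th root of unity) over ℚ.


ζ₅ is a root of Φ₅(x) = x⁴ + x³ + x² + x + 1, irreducible over ℚ

Minimal polynomial: x⁴ + x³ + x² + x + 1


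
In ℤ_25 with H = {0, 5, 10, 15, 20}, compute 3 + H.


3 + H = {3 + h (mod 25) : h ∈ H}
3+0=3, 3+5=8, 3+10=13, 3+15=18, 3+20=23

3 + H = {3, 8, 13, 18, 23}


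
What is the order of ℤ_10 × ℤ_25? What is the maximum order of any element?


|ℤ_10 × ℤ_25| = 10 × 25 = 250
Max element order = lcm(10,25) = 50
Cyclic? No (gcd=5)

|ℤ_10×ℤ_25| = 250, max element order = 50


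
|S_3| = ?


|S_n| = n! (number of permutations of n symbols)
|S_3| = 3! = 6

|S_3| = 6


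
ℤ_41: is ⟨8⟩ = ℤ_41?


g generates ℤ_n iff gcd(g, n) = 1
gcd(8, 41) = 1
Since gcd = 1, 8 is a generator.

Yes, 8 generates ℤ_41


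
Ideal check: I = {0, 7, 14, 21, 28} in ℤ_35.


Check ideal conditions for I = {0, 7, 14, 21, 28} in ℤ_35:
(1) I is an additive subgroup? Yes
(2) For r ∈ ℤ_35 and a ∈ I: r·a ∈ I? Yes

Yes, I is an ideal of ℤ_35


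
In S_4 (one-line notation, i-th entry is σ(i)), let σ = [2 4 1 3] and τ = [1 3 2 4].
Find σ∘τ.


σ∘τ: apply τ first, then σ
1 →τ 1 →σ 2
2 →τ 3 →σ 1
3 →τ 2 →σ 4
4 →τ 4 →σ 3

σ∘τ = [2 1 4 3]


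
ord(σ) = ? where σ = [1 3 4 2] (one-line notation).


Cycle decomposition: (2 3 4)
Cycle lengths: 3
Order = lcm(3) = 3

ord(σ) = 3


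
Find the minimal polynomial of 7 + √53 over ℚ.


Let α = 7 + √53. Then α - 7 = √53, so (α - 7)² = 53, giving α² - 14α - 4 = 0. Degree 2 and α ∉ ℚ, so this is the minimal polynomial.

Minimal polynomial: x² - 14x - 4


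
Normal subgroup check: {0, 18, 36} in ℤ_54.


H = {0, 18, 36} in ℤ_54
ℤ_54 is abelian; every subgroup of an abelian group is normal

Yes, normal subgroup


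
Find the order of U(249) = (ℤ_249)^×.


U(n) is the group of units mod n; |U(n)| = φ(n)
|U(249)| = φ(249) = 164

|U(249) = (ℤ_249)^×| = 164


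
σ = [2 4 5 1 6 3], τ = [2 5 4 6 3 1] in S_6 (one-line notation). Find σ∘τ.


σ∘τ: apply τ first, then σ
1 →τ 2 →σ 4
2 →τ 5 →σ 6
3 →τ 4 →σ 1
4 →τ 6 →σ 3
5 →τ 3 →σ 5
6 →τ 1 →σ 2

σ∘τ = [4 6 1 3 5 2]


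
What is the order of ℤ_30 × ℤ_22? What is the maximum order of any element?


|ℤ_30 × ℤ_22| = 30 × 22 = 660
Max element order = lcm(30,22) = 330
Cyclic? No (gcd=2)

|ℤ_30×ℤ_22| = 660, max element order = 330


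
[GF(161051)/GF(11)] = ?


GF(161051) = GF(11^5), so the extension degree is 5

[GF(161051)/GF(11)] = 5


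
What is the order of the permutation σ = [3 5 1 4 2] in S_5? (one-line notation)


Cycle decomposition: (1 3) (2 5)
Cycle lengths: 2, 2
Order = lcm(2, 2) = 2

ord(σ) = 2


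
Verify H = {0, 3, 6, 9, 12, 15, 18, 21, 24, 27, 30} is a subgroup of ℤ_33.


Subgroup test for H = {0, 3, 6, 9, 12, 15, 18, 21, 24, 27, 30} in (ℤ_33, +):
(1) 0 ∈ H? Yes
(2) Closure: for all a,b ∈ H, (a+b) mod 33 ∈ H? Yes
(3) Inverses: for all a ∈ H, -a mod 33 ∈ H? Yes

Yes, H is a subgroup of ℤ_33


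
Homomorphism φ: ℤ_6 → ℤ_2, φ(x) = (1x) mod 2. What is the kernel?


Kernel = preimage of identity
ker(φ) = {x ∈ ℤ_6 : 1x ≡ 0 (mod 2)}. Since 2 | 6, φ is well-defined. The kernel is the cyclic subgroup ⟨2⟩ of ℤ_6 (order 3), i.e. {0, 2, 4}

ker(φ) = {0, 2, 4}


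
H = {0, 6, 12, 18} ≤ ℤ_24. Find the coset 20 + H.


20 + H = {20 + h (mod 24) : h ∈ H}
20+0=20, 20+6=2, 20+12=8, 20+18=14
20 + H = {2, 8, 14, 20} = 2 + H

20 + H = {2, 8, 14, 20}


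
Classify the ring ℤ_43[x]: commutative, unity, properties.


ℤ_43 is a field (n prime), so ℤ_43[x] is a commutative integral domain with unity
Commutative: Yes
Integral domain: Yes
Has unity: Yes

ℤ_43[x]: Commutative=Yes, Unity=Yes


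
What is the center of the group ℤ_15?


Z(G) = {g ∈ G | gx = xg for all x ∈ G}
ℤ_15 is abelian, so Z(G) = G

Z(ℤ_15) = ℤ_15


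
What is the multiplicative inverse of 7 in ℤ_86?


Use the extended Euclidean algorithm to write 1 = 7·s + 86·t; then s mod 86 is the inverse.
Euclidean algorithm:
  7 = 0·86 + 7
  86 = 12·7 + 2
  7 = 3·2 + 1
  2 = 2·1 + 0
gcd(7,86) = 1
Back-substitution gives: 7·(37) + 86·(-3) = 1
So 7⁻¹ ≡ 37 ≡ 37 (mod 86)
Check: 7 × 37 = 259 ≡ 1 (mod 86) ✓

7⁻¹ ≡ 37 (mod 86)


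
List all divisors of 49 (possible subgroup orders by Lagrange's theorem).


Lagrange's theorem: |H| divides |G|
|G| = 49
Divisors of 49: 1, 7, 49

Possible subgroup orders: {1, 7, 49}


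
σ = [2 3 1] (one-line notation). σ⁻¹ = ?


To find σ⁻¹, swap domain and range:
σ(1) = 2 → σ⁻¹(2) = 1
σ(2) = 3 → σ⁻¹(3) = 2
σ(3) = 1 → σ⁻¹(1) = 3

σ⁻¹ = [3 1 2]


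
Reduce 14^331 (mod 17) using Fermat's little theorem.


Fermat's little theorem: if p is prime and gcd(a,p)=1, then a^(p-1) ≡ 1 (mod p)
p = 17 is prime, gcd(14,17) = 1
Reduce exponent: 331 mod 16 = 11
So 14^331 ≡ 14^11 (mod 17)
14^11 mod 17 = 10

14^331 ≡ 10 (mod 17)


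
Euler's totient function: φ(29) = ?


φ(n) = count of k ∈ {1,...,n} with gcd(k,n)=1
Coprimes to 29: {1, 2, 3, 4, 5, 6, 7, 8, 9, 10, 11, 12, 13, 14, 15, 16, 17, 18, 19, 20, 21, 22, 23, 24, 25, 26, 27, 28}
Count: 28

φ(29) = 28


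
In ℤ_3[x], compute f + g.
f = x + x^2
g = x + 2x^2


Add coefficients mod 3:
x^0: 0 + 0 = 0 (mod 3)
x^1: 1 + 1 = 2 (mod 3)
x^2: 1 + 2 = 0 (mod 3)
Result: 2x

f + g = 2x


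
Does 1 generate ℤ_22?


g generates ℤ_n iff gcd(g, n) = 1
gcd(1, 22) = 1
Since gcd = 1, 1 is a generator.

Yes, 1 generates ℤ_22


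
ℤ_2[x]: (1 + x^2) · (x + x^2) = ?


Expand and collect like terms; reduce coefficients mod 2:
x^0: 1·0 = 0 ≡ 0 (mod 2)
x^1: 1·1 + 0·0 = 1 ≡ 1 (mod 2)
x^2: 1·1 + 0·1 + 1·0 = 1 ≡ 1 (mod 2)
x^3: 0·1 + 1·1 = 1 ≡ 1 (mod 2)
x^4: 1·1 = 1 ≡ 1 (mod 2)
Result: x + x^2 + x^3 + x^4

f · g = x + x^2 + x^3 + x^4


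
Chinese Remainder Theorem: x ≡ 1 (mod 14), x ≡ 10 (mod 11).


m₁ = 14, m₂ = 11, gcd = 1, so CRT applies. M = m₁·m₂ = 154
Let M₁ = M/m₁ = 11, M₂ = M/m₂ = 14
Find y₁ ≡ M₁⁻¹ (mod m₁): 11⁻¹ ≡ 9 (mod 14)
Find y₂ ≡ M₂⁻¹ (mod m₂): 14⁻¹ ≡ 4 (mod 11)
x = a₁·M₁·y₁ + a₂·M₂·y₂ = 1·11·9 + 10·14·4 = 659
Reduce mod 154: x ≡ 43
Check: 43 mod 14 = 1 ✓, 43 mod 11 = 10 ✓

x ≡ 43 (mod 154)


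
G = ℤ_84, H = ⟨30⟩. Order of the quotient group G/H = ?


|⟨30⟩| = n / gcd(30, 84) = 84 / 6 = 14
H is normal (ℤ_84 is abelian).
|G/H| = |G| / |H| = 84 / 14 = 6

|G/H| = 6


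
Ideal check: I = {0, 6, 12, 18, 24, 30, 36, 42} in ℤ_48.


Check ideal conditions for I = {0, 6, 12, 18, 24, 30, 36, 42} in ℤ_48:
(1) I is an additive subgroup? Yes
(2) For r ∈ ℤ_48 and a ∈ I: r·a ∈ I? Yes

Yes, I is an ideal of ℤ_48


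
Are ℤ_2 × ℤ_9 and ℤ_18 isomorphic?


Comparing ℤ_2 × ℤ_9 and ℤ_18:
gcd(2,9) = 1, so ℤ_2 × ℤ_9 ≅ ℤ_18 (CRT)

Yes, ℤ_2 × ℤ_9 ≅ ℤ_18


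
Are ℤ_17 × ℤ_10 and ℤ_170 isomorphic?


Comparing ℤ_17 × ℤ_10 and ℤ_170:
gcd(17,10) = 1, so ℤ_17 × ℤ_10 ≅ ℤ_170 (CRT)

Yes, ℤ_17 × ℤ_10 ≅ ℤ_170


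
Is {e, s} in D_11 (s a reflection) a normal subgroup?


H = {e, s} in D_11 (s a reflection)
r·s·r⁻¹ = sr⁻² ≠ s for n ≥ 3, so {e, s} is not closed under conjugation

No, not a normal subgroup


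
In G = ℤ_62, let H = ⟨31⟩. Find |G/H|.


|⟨31⟩| = n / gcd(31, 62) = 62 / 31 = 2
H is normal (ℤ_62 is abelian).
|G/H| = |G| / |H| = 62 / 2 = 31

|G/H| = 31


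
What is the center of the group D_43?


Z(G) = {g ∈ G | gx = xg for all x ∈ G}
For odd n, Z(D_n) = {e}: no nontrivial rotation commutes with all reflections

Z(D_43) = {e}


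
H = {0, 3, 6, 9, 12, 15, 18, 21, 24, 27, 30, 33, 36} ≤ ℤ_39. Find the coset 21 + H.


21 + H = {21 + h (mod 39) : h ∈ H}
21+0=21, 21+3=24, 21+6=27, 21+9=30, 21+12=33, 21+15=36, 21+18=0, 21+21=3, 21+24=6, 21+27=9, 21+30=12, 21+33=15, 21+36=18
21 + H = {0, 3, 6, 9, 12, 15, 18, 21, 24, 27, 30, 33, 36} = 0 + H

21 + H = {0, 3, 6, 9, 12, 15, 18, 21, 24, 27, 30, 33, 36}


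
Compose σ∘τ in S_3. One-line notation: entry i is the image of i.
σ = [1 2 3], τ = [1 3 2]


σ∘τ: apply τ first, then σ
1 →τ 1 →σ 1
2 →τ 3 →σ 3
3 →τ 2 →σ 2

σ∘τ = [1 3 2]


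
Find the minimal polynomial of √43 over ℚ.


√43 satisfies x² - 43 = 0, irreducible over ℚ since 43 is squarefree

Minimal polynomial: x² - 43


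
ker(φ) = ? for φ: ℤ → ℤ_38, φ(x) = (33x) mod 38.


Kernel = preimage of identity
ker(φ) = {x ∈ ℤ : 33x ≡ 0 (mod 38)}. gcd(33,38) = 1, so 33x ≡ 0 (mod 38) ⟺ x ≡ 0 (mod 38/1 = 38). Hence ker(φ) = 38ℤ

ker(φ) = 38ℤ


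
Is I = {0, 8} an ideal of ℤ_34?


Check ideal conditions for I = {0, 8} in ℤ_34:
(1) I is an additive subgroup? No
(2) For r ∈ ℤ_34 and a ∈ I: r·a ∈ I? No  [counterexample: r=2, a=8, r·a mod 34 = 16 ∉ I]

No, I is not an ideal of ℤ_34


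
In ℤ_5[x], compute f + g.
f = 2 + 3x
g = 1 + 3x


Add coefficients mod 5:
x^0: 2 + 1 = 3 (mod 5)
x^1: 3 + 3 = 1 (mod 5)
Result: 3 + x

f + g = 3 + x


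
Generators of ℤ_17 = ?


g generates ℤ_n iff gcd(g,n) = 1
Prime factors of 17: 17
Generators are g ∈ {1,...,16} not divisible by any of these primes.
Generators: {1, 2, 3, 4, 5, 6, 7, 8, 9, 10, 11, 12, 13, 14, 15, 16}
Number of generators = φ(17) = 16

Generators of ℤ_17 = {1, 2, 3, 4, 5, 6, 7, 8, 9, 10, 11, 12, 13, 14, 15, 16}


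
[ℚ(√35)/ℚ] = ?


√35 has minimal polynomial x² - 35 (irreducible over ℚ since 35 is squarefree)

[ℚ(√35)/ℚ] = 2


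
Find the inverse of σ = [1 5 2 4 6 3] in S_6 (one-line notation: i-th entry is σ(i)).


To find σ⁻¹, swap domain and range:
σ(1) = 1 → σ⁻¹(1) = 1
σ(2) = 5 → σ⁻¹(5) = 2
σ(3) = 2 → σ⁻¹(2) = 3
σ(4) = 4 → σ⁻¹(4) = 4
σ(5) = 6 → σ⁻¹(6) = 5
σ(6) = 3 → σ⁻¹(3) = 6

σ⁻¹ = [1 3 6 4 2 5]


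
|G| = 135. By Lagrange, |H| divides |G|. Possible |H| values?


Lagrange's theorem: |H| divides |G|
|G| = 135
Divisors of 135: 1, 3, 5, 9, 15, 27, 45, 135

Possible subgroup orders: {1, 3, 5, 9, 15, 27, 45, 135}


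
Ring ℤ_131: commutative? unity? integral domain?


ℤ_131 is a commutative ring with unity 1; 131 is prime, so ℤ_131 is a field (hence an integral domain)
Commutative: Yes
Integral domain: Yes
Has unity: Yes

ℤ_131: Commutative=Yes, Unity=Yes


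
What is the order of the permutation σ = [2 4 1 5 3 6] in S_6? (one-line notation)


Cycle decomposition: (1 2 4 5 3)
Cycle lengths: 5
Order = lcm(5) = 5

ord(σ) = 5


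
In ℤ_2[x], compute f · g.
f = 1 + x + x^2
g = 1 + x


Expand and collect like terms; reduce coefficients mod 2:
x^0: 1·1 = 1 ≡ 1 (mod 2)
x^1: 1·1 + 1·1 = 2 ≡ 0 (mod 2)
x^2: 1·1 + 1·1 = 2 ≡ 0 (mod 2)
x^3: 1·1 = 1 ≡ 1 (mod 2)
Result: 1 + x^3

f · g = 1 + x^3


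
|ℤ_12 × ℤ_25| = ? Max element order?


|ℤ_12 × ℤ_25| = 12 × 25 = 300
Max element order = lcm(12,25) = 300
Cyclic? Yes (gcd=1)

|ℤ_12×ℤ_25| = 300, max element order = 300
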